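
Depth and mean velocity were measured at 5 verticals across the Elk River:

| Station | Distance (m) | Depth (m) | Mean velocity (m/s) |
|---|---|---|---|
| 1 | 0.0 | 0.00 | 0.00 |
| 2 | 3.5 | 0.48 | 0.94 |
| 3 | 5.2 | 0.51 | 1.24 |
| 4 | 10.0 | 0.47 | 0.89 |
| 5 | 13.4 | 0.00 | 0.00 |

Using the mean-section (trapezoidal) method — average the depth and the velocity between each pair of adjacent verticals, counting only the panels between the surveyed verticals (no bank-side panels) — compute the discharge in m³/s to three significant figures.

Panel 1-2: Δb = 3.5 m, d̄ = (0.00+0.48)/2 = 0.24, v̄ = (0.00+0.94)/2 = 0.47 → q = 3.5×0.24×0.47 = 0.3948 m³/s
Panel 2-3: Δb = 1.7 m, d̄ = (0.48+0.51)/2 = 0.495, v̄ = (0.94+1.24)/2 = 1.09 → q = 1.7×0.495×1.09 = 0.9172 m³/s
Panel 3-4: Δb = 4.8 m, d̄ = (0.51+0.47)/2 = 0.49, v̄ = (1.24+0.89)/2 = 1.065 → q = 4.8×0.49×1.065 = 2.505 m³/s
Panel 4-5: Δb = 3.4 m, d̄ = (0.47+0.00)/2 = 0.235, v̄ = (0.89+0.00)/2 = 0.445 → q = 3.4×0.235×0.445 = 0.3556 m³/s
Q = Σ q = 4.172 m³/s

4.17 m³/s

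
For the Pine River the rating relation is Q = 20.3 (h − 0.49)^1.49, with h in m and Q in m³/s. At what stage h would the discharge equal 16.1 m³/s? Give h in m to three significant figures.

h − h₀ = (Q/C)^(1/b) = (16.1/20.3)^(1/1.49) = 0.8559 m
h = 0.49 + 0.8559 = 1.346 m

1.35 m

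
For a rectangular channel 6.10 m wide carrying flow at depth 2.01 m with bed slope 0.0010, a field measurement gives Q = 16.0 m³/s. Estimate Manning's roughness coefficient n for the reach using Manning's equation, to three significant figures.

A = b·y = 6.10 × 2.01 = 12.26 m²
P = b + 2y = 6.10 + 2×2.01 = 10.12 m
R = A/P = 12.26/10.12 = 1.212 m
n = (1/Q)·A·R^(2/3)·S^(1/2) = (1/16.0) × 12.26 × 1.136 × 0.03162 = 0.02754

0.0275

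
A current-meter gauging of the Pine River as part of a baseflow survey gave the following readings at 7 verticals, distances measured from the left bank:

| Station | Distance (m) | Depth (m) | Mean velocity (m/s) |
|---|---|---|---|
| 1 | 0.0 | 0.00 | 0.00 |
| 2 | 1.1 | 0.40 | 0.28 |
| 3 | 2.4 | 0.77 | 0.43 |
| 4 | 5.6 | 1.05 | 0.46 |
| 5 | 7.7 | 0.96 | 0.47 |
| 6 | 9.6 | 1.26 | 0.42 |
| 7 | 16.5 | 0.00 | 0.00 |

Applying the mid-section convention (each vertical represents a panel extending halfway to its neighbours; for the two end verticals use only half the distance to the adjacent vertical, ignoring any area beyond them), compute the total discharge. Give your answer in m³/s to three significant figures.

w_2 = (2.4 − 0.0)/2 = 1.2 m; q_2 = 0.28 × 0.40 × 1.2 = 0.1344 m³/s
w_3 = (5.6 − 1.1)/2 = 2.25 m; q_3 = 0.43 × 0.77 × 2.25 = 0.7450 m³/s
w_4 = (7.7 − 2.4)/2 = 2.65 m; q_4 = 0.46 × 1.05 × 2.65 = 1.280 m³/s
w_5 = (9.6 − 5.6)/2 = 2 m; q_5 = 0.47 × 0.96 × 2 = 0.9024 m³/s
w_6 = (16.5 − 7.7)/2 = 4.4 m; q_6 = 0.42 × 1.26 × 4.4 = 2.328 m³/s
Stations 1, 7 contribute zero (depth or velocity is 0).
Q = Σ qᵢ = 5.390 m³/s

5.39 m³/s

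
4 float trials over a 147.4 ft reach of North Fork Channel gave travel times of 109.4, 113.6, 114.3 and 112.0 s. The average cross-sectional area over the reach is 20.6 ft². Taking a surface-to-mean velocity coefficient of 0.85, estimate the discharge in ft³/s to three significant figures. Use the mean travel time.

t̄ = (109.4 + 113.6 + 114.3 + 112.0) / 4 = 112.325 s
v_surface = L / t̄ = 147.4 / 112.325 = 1.312 ft/s
v_mean = 0.85 × 1.312 = 1.115 ft/s
Q = A × v_mean = 20.6 × 1.115 = 22.98 ft³/s

23.0 ft³/s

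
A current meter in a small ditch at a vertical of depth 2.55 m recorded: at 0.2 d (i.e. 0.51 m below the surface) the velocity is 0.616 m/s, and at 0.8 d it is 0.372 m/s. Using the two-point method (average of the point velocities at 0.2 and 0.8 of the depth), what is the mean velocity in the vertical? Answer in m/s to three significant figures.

v̄ = (0.616 + 0.372) / 2 = 0.4940 m/s

0.494 m/s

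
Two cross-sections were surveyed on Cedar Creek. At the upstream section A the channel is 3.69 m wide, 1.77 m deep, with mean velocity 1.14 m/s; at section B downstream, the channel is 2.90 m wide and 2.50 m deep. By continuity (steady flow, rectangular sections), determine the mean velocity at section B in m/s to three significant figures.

1.03 m/s

Q = A₁V₁ = (3.69×1.77) × 1.14 = 7.446 m³/s
A₂ = 2.90 × 2.50 = 7.250 m²
V₂ = Q/A₂ = 7.446/7.250 = 1.027 m/s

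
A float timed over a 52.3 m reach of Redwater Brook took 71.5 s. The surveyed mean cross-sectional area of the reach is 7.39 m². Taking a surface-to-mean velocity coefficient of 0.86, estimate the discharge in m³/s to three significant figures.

v_surface = L / t̄ = 52.3 / 71.5 = 0.7315 m/s
v_mean = 0.86 × 0.7315 = 0.6291 m/s
Q = A × v_mean = 7.39 × 0.6291 = 4.649 m³/s

4.65 m³/s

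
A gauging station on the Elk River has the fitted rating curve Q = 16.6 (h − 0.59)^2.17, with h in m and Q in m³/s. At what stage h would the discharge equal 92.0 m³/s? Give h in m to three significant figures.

h − h₀ = (Q/C)^(1/b) = (92.0/16.6)^(1/2.17) = 2.201 m
h = 0.59 + 2.201 = 2.791 m

2.79 m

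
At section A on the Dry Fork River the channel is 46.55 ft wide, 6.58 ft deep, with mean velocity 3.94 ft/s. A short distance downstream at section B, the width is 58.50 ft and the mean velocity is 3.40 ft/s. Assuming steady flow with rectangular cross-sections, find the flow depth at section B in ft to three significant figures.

Q = A₁V₁ = (46.55×6.58) × 3.94 = 1207 ft³/s
d₂ = Q/(b₂ V₂) = 1207/(58.50×3.40) = 6.067 ft

6.07 ft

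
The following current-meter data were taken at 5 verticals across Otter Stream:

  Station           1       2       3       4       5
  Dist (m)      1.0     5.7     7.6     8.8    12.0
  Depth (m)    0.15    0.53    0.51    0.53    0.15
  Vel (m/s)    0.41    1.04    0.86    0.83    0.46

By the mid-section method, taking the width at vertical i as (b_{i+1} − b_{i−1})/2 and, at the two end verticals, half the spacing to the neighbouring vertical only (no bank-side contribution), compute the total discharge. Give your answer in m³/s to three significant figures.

3.72 m³/s

w_1 = (5.7 − 1.0)/2 = 2.35 m; q_1 = 0.41 × 0.15 × 2.35 = 0.1445 m³/s
w_2 = (7.6 − 1.0)/2 = 3.3 m; q_2 = 1.04 × 0.53 × 3.3 = 1.819 m³/s
w_3 = (8.8 − 5.7)/2 = 1.55 m; q_3 = 0.86 × 0.51 × 1.55 = 0.6798 m³/s
w_4 = (12.0 − 7.6)/2 = 2.2 m; q_4 = 0.83 × 0.53 × 2.2 = 0.9678 m³/s
w_5 = (12.0 − 8.8)/2 = 1.6 m; q_5 = 0.46 × 0.15 × 1.6 = 0.1104 m³/s
Q = Σ qᵢ = 3.721 m³/s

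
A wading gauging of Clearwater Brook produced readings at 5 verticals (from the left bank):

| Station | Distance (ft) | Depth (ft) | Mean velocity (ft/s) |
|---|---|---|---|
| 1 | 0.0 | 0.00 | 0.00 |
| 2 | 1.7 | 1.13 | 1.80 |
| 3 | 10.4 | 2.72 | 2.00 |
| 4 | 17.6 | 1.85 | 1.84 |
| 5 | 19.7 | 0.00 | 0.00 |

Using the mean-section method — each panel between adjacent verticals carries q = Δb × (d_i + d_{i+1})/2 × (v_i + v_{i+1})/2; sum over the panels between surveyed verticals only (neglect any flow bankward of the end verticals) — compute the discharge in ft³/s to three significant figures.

Panel 1-2: Δb = 1.7 ft, d̄ = (0.00+1.13)/2 = 0.565, v̄ = (0.00+1.80)/2 = 0.9 → q = 1.7×0.565×0.9 = 0.8645 ft³/s
Panel 2-3: Δb = 8.7 ft, d̄ = (1.13+2.72)/2 = 1.925, v̄ = (1.80+2.00)/2 = 1.9 → q = 8.7×1.925×1.9 = 31.82 ft³/s
Panel 3-4: Δb = 7.2 ft, d̄ = (2.72+1.85)/2 = 2.285, v̄ = (2.00+1.84)/2 = 1.92 → q = 7.2×2.285×1.92 = 31.59 ft³/s
Panel 4-5: Δb = 2.1 ft, d̄ = (1.85+0.00)/2 = 0.925, v̄ = (1.84+0.00)/2 = 0.92 → q = 2.1×0.925×0.92 = 1.787 ft³/s
Q = Σ q = 66.06 ft³/s

66.1 ft³/s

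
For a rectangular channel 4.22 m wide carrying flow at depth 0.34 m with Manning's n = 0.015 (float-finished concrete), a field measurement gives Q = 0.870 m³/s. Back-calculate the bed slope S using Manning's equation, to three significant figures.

A = b·y = 4.22 × 0.34 = 1.435 m²
P = b + 2y = 4.22 + 2×0.34 = 4.900 m
R = A/P = 1.435/4.900 = 0.2928 m
S = (Q·n / (1·A·R^(2/3)))² = (0.870×0.015 / (1×1.435×0.4410))² = 0.0004254

0.000425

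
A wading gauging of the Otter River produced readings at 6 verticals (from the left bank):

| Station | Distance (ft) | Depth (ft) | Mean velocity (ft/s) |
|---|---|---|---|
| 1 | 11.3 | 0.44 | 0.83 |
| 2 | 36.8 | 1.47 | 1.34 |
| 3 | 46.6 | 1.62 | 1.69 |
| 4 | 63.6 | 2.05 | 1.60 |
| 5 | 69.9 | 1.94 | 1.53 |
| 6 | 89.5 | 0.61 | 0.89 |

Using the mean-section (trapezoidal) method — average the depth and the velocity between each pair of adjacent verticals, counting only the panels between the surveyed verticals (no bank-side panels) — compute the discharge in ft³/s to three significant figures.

Panel 1-2: Δb = 25.5 ft, d̄ = (0.44+1.47)/2 = 0.955, v̄ = (0.83+1.34)/2 = 1.085 → q = 25.5×0.955×1.085 = 26.42 ft³/s
Panel 2-3: Δb = 9.8 ft, d̄ = (1.47+1.62)/2 = 1.545, v̄ = (1.34+1.69)/2 = 1.515 → q = 9.8×1.545×1.515 = 22.94 ft³/s
Panel 3-4: Δb = 17 ft, d̄ = (1.62+2.05)/2 = 1.835, v̄ = (1.69+1.60)/2 = 1.645 → q = 17×1.835×1.645 = 51.32 ft³/s
Panel 4-5: Δb = 6.3 ft, d̄ = (2.05+1.94)/2 = 1.995, v̄ = (1.60+1.53)/2 = 1.565 → q = 6.3×1.995×1.565 = 19.67 ft³/s
Panel 5-6: Δb = 19.6 ft, d̄ = (1.94+0.61)/2 = 1.275, v̄ = (1.53+0.89)/2 = 1.21 → q = 19.6×1.275×1.21 = 30.24 ft³/s
Q = Σ q = 150.6 ft³/s

151 ft³/s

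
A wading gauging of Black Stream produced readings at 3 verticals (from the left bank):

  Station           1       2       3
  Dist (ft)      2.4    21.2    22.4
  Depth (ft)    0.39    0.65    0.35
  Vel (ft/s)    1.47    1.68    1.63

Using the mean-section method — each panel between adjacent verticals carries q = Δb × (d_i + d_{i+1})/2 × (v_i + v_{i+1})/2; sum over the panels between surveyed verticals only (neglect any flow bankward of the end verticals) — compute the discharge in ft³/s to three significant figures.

16.4 ft³/s

Panel 1-2: Δb = 18.8 ft, d̄ = (0.39+0.65)/2 = 0.52, v̄ = (1.47+1.68)/2 = 1.575 → q = 18.8×0.52×1.575 = 15.40 ft³/s
Panel 2-3: Δb = 1.2 ft, d̄ = (0.65+0.35)/2 = 0.5, v̄ = (1.68+1.63)/2 = 1.655 → q = 1.2×0.5×1.655 = 0.9930 ft³/s
Q = Σ q = 16.39 ft³/s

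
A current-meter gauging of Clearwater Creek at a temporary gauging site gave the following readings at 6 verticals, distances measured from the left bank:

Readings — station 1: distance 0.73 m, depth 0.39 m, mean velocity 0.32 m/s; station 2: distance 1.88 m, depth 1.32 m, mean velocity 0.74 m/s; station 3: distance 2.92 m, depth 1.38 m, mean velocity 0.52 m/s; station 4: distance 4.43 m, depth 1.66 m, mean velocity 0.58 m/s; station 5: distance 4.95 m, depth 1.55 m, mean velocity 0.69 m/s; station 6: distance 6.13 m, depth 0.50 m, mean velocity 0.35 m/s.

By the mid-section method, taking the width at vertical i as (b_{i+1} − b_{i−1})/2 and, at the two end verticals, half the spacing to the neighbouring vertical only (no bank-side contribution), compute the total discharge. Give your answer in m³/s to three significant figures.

4.05 m³/s

w_1 = (1.88 − 0.73)/2 = 0.575 m; q_1 = 0.32 × 0.39 × 0.575 = 0.07176 m³/s
w_2 = (2.92 − 0.73)/2 = 1.095 m; q_2 = 0.74 × 1.32 × 1.095 = 1.070 m³/s
w_3 = (4.43 − 1.88)/2 = 1.275 m; q_3 = 0.52 × 1.38 × 1.275 = 0.9149 m³/s
w_4 = (4.95 − 2.92)/2 = 1.015 m; q_4 = 0.58 × 1.66 × 1.015 = 0.9772 m³/s
w_5 = (6.13 − 4.43)/2 = 0.85 m; q_5 = 0.69 × 1.55 × 0.85 = 0.9091 m³/s
w_6 = (6.13 − 4.95)/2 = 0.59 m; q_6 = 0.35 × 0.50 × 0.59 = 0.1033 m³/s
Q = Σ qᵢ = 4.046 m³/s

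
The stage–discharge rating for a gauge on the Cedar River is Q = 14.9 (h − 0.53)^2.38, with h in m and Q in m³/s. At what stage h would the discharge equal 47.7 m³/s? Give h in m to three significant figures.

2.16 m

h − h₀ = (Q/C)^(1/b) = (47.7/14.9)^(1/2.38) = 1.631 m
h = 0.53 + 1.631 = 2.161 m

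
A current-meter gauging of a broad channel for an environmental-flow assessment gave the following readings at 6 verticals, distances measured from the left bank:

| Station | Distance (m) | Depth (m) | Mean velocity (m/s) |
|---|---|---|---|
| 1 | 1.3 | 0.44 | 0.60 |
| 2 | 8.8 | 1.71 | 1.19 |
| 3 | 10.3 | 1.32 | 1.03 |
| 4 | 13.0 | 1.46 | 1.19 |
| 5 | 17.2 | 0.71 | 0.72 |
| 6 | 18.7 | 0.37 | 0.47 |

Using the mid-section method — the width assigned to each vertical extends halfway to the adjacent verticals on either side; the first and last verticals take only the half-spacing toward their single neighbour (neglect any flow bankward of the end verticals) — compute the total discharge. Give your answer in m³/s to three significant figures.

w_1 = (8.8 − 1.3)/2 = 3.75 m; q_1 = 0.60 × 0.44 × 3.75 = 0.9900 m³/s
w_2 = (10.3 − 1.3)/2 = 4.5 m; q_2 = 1.19 × 1.71 × 4.5 = 9.157 m³/s
w_3 = (13.0 − 8.8)/2 = 2.1 m; q_3 = 1.03 × 1.32 × 2.1 = 2.855 m³/s
w_4 = (17.2 − 10.3)/2 = 3.45 m; q_4 = 1.19 × 1.46 × 3.45 = 5.994 m³/s
w_5 = (18.7 − 13.0)/2 = 2.85 m; q_5 = 0.72 × 0.71 × 2.85 = 1.457 m³/s
w_6 = (18.7 − 17.2)/2 = 0.75 m; q_6 = 0.47 × 0.37 × 0.75 = 0.1304 m³/s
Q = Σ qᵢ = 20.58 m³/s

20.6 m³/s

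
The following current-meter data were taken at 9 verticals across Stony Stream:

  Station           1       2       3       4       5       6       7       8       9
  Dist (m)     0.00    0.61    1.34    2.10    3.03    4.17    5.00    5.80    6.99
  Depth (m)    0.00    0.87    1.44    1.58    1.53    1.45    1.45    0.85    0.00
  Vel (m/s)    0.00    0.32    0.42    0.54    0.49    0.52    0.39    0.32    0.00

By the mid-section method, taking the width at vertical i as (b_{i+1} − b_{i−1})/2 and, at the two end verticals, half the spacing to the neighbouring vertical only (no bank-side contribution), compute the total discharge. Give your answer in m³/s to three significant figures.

w_2 = (1.34 − 0.00)/2 = 0.67 m; q_2 = 0.32 × 0.87 × 0.67 = 0.1865 m³/s
w_3 = (2.10 − 0.61)/2 = 0.745 m; q_3 = 0.42 × 1.44 × 0.745 = 0.4506 m³/s
w_4 = (3.03 − 1.34)/2 = 0.845 m; q_4 = 0.54 × 1.58 × 0.845 = 0.7210 m³/s
w_5 = (4.17 − 2.10)/2 = 1.035 m; q_5 = 0.49 × 1.53 × 1.035 = 0.7759 m³/s
w_6 = (5.00 − 3.03)/2 = 0.985 m; q_6 = 0.52 × 1.45 × 0.985 = 0.7427 m³/s
w_7 = (5.80 − 4.17)/2 = 0.815 m; q_7 = 0.39 × 1.45 × 0.815 = 0.4609 m³/s
w_8 = (6.99 − 5.00)/2 = 0.995 m; q_8 = 0.32 × 0.85 × 0.995 = 0.2706 m³/s
Stations 1, 9 contribute zero (depth or velocity is 0).
Q = Σ qᵢ = 3.608 m³/s

3.61 m³/s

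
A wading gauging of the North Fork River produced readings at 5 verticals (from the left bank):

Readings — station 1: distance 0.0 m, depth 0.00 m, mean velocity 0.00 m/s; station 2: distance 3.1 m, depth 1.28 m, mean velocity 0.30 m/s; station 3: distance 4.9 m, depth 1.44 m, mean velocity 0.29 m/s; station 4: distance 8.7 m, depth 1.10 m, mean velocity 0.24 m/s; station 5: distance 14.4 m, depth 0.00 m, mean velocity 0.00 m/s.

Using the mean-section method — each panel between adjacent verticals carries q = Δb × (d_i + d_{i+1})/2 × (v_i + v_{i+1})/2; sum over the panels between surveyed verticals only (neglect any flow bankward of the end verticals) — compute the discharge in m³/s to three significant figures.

Panel 1-2: Δb = 3.1 m, d̄ = (0.00+1.28)/2 = 0.64, v̄ = (0.00+0.30)/2 = 0.15 → q = 3.1×0.64×0.15 = 0.2976 m³/s
Panel 2-3: Δb = 1.8 m, d̄ = (1.28+1.44)/2 = 1.36, v̄ = (0.30+0.29)/2 = 0.295 → q = 1.8×1.36×0.295 = 0.7222 m³/s
Panel 3-4: Δb = 3.8 m, d̄ = (1.44+1.10)/2 = 1.27, v̄ = (0.29+0.24)/2 = 0.265 → q = 3.8×1.27×0.265 = 1.279 m³/s
Panel 4-5: Δb = 5.7 m, d̄ = (1.10+0.00)/2 = 0.55, v̄ = (0.24+0.00)/2 = 0.12 → q = 5.7×0.55×0.12 = 0.3762 m³/s
Q = Σ q = 2.675 m³/s

2.67 m³/s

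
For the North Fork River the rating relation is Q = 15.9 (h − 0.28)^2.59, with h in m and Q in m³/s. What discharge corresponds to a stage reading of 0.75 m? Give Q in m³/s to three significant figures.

Q = 15.9 × (0.75 − 0.28)^2.59 = 15.9 × 0.47^2.59 = 2.250 m³/s

2.25 m³/s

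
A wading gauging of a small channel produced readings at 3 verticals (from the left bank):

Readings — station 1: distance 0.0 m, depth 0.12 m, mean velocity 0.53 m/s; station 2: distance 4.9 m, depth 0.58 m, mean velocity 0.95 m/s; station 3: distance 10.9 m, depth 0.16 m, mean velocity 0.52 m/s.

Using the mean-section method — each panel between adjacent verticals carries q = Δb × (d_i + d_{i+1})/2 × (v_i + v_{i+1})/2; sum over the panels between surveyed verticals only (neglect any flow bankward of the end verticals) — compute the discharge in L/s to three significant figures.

Panel 1-2: Δb = 4.9 m, d̄ = (0.12+0.58)/2 = 0.35, v̄ = (0.53+0.95)/2 = 0.74 → q = 4.9×0.35×0.74 = 1.269 m³/s
Panel 2-3: Δb = 6 m, d̄ = (0.58+0.16)/2 = 0.37, v̄ = (0.95+0.52)/2 = 0.735 → q = 6×0.37×0.735 = 1.632 m³/s
Q = Σ q = 2.901 m³/s
= 2.901 × 1000 = 2901 L/s

2900 L/s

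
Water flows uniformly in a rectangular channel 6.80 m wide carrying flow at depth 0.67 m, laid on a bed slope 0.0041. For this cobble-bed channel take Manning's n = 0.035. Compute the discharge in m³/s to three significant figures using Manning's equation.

A = b·y = 6.80 × 0.67 = 4.556 m²
P = b + 2y = 6.80 + 2×0.67 = 8.140 m
R = A/P = 4.556/8.140 = 0.5597 m
Q = (1/n)·A·R^(2/3)·S^(1/2) = (1/0.035) × 4.556 × 0.5597^(2/3) × 0.0041^(1/2) = 5.661 m³/s

5.66 m³/s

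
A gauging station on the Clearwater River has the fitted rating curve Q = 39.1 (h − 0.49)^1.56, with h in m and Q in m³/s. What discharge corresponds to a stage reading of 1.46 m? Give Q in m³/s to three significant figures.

37.3 m³/s

Q = 39.1 × (1.46 − 0.49)^1.56 = 39.1 × 0.97^1.56 = 37.29 m³/s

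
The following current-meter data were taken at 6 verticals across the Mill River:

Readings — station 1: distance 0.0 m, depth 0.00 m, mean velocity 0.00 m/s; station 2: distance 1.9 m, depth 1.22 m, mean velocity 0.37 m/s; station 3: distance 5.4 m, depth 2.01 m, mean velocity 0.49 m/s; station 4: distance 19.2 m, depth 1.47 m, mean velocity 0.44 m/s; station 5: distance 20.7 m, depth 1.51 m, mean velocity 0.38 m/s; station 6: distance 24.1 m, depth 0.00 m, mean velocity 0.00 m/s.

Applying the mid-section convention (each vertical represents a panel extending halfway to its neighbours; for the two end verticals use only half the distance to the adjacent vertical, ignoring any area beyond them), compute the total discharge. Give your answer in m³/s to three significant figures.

16.1 m³/s

w_2 = (5.4 − 0.0)/2 = 2.7 m; q_2 = 0.37 × 1.22 × 2.7 = 1.219 m³/s
w_3 = (19.2 − 1.9)/2 = 8.65 m; q_3 = 0.49 × 2.01 × 8.65 = 8.519 m³/s
w_4 = (20.7 − 5.4)/2 = 7.65 m; q_4 = 0.44 × 1.47 × 7.65 = 4.948 m³/s
w_5 = (24.1 − 19.2)/2 = 2.45 m; q_5 = 0.38 × 1.51 × 2.45 = 1.406 m³/s
Stations 1, 6 contribute zero (depth or velocity is 0).
Q = Σ qᵢ = 16.09 m³/s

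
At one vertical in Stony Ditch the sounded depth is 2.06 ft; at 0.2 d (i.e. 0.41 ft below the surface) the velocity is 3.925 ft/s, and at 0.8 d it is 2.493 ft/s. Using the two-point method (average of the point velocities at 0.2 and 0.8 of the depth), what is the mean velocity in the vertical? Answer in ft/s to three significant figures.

3.21 ft/s

v̄ = (3.925 + 2.493) / 2 = 3.209 ft/s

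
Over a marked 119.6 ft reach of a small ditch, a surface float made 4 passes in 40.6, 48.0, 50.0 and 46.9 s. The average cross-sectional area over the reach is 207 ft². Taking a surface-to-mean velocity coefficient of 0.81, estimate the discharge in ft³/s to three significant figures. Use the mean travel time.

432 ft³/s

t̄ = (40.6 + 48.0 + 50.0 + 46.9) / 4 = 46.375 s
v_surface = L / t̄ = 119.6 / 46.375 = 2.579 ft/s
v_mean = 0.81 × 2.579 = 2.089 ft/s
Q = A × v_mean = 207 × 2.089 = 432.4 ft³/s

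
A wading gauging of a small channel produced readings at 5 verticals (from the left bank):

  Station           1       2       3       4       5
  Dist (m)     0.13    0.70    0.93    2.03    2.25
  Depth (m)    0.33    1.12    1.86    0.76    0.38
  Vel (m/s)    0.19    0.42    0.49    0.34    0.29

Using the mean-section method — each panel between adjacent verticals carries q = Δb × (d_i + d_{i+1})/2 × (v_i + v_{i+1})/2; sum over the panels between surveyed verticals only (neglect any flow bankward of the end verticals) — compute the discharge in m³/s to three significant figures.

0.919 m³/s

Panel 1-2: Δb = 0.57 m, d̄ = (0.33+1.12)/2 = 0.725, v̄ = (0.19+0.42)/2 = 0.305 → q = 0.57×0.725×0.305 = 0.1260 m³/s
Panel 2-3: Δb = 0.23 m, d̄ = (1.12+1.86)/2 = 1.49, v̄ = (0.42+0.49)/2 = 0.455 → q = 0.23×1.49×0.455 = 0.1559 m³/s
Panel 3-4: Δb = 1.1 m, d̄ = (1.86+0.76)/2 = 1.31, v̄ = (0.49+0.34)/2 = 0.415 → q = 1.1×1.31×0.415 = 0.5980 m³/s
Panel 4-5: Δb = 0.22 m, d̄ = (0.76+0.38)/2 = 0.57, v̄ = (0.34+0.29)/2 = 0.315 → q = 0.22×0.57×0.315 = 0.03950 m³/s
Q = Σ q = 0.9195 m³/s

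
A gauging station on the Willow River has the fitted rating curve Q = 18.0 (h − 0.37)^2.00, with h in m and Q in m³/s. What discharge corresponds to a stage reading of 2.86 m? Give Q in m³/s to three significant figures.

Q = 18.0 × (2.86 − 0.37)^2.00 = 18.0 × 2.49^2.00 = 111.6 m³/s

112 m³/s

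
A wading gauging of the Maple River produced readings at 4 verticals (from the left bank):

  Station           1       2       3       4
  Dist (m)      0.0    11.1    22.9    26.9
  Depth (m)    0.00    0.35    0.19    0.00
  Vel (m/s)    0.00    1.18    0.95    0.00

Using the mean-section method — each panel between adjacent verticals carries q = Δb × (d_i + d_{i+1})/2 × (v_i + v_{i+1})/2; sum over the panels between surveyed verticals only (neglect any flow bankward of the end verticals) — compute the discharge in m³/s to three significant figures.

4.72 m³/s

Panel 1-2: Δb = 11.1 m, d̄ = (0.00+0.35)/2 = 0.175, v̄ = (0.00+1.18)/2 = 0.59 → q = 11.1×0.175×0.59 = 1.146 m³/s
Panel 2-3: Δb = 11.8 m, d̄ = (0.35+0.19)/2 = 0.27, v̄ = (1.18+0.95)/2 = 1.065 → q = 11.8×0.27×1.065 = 3.393 m³/s
Panel 3-4: Δb = 4 m, d̄ = (0.19+0.00)/2 = 0.095, v̄ = (0.95+0.00)/2 = 0.475 → q = 4×0.095×0.475 = 0.1805 m³/s
Q = Σ q = 4.720 m³/s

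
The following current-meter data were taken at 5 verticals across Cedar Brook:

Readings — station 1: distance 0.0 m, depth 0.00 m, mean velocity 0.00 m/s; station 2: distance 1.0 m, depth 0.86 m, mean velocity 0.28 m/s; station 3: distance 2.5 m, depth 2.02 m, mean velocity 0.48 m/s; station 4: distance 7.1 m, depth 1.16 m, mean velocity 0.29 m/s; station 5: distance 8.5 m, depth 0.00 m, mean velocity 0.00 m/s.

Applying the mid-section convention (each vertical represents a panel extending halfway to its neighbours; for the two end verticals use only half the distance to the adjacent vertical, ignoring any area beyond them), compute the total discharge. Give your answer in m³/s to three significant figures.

w_2 = (2.5 − 0.0)/2 = 1.25 m; q_2 = 0.28 × 0.86 × 1.25 = 0.3010 m³/s
w_3 = (7.1 − 1.0)/2 = 3.05 m; q_3 = 0.48 × 2.02 × 3.05 = 2.957 m³/s
w_4 = (8.5 − 2.5)/2 = 3 m; q_4 = 0.29 × 1.16 × 3 = 1.009 m³/s
Stations 1, 5 contribute zero (depth or velocity is 0).
Q = Σ qᵢ = 4.267 m³/s

4.27 m³/s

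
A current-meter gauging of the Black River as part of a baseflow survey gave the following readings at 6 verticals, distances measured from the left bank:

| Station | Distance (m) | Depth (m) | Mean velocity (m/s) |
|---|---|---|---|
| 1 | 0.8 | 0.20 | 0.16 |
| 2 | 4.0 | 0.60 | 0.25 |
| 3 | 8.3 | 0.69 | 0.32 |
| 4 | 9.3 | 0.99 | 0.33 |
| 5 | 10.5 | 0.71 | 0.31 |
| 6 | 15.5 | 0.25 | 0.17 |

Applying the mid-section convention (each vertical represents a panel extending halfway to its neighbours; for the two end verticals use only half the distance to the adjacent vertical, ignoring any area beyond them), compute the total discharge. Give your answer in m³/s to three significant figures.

2.35 m³/s

w_1 = (4.0 − 0.8)/2 = 1.6 m; q_1 = 0.16 × 0.20 × 1.6 = 0.05120 m³/s
w_2 = (8.3 − 0.8)/2 = 3.75 m; q_2 = 0.25 × 0.60 × 3.75 = 0.5625 m³/s
w_3 = (9.3 − 4.0)/2 = 2.65 m; q_3 = 0.32 × 0.69 × 2.65 = 0.5851 m³/s
w_4 = (10.5 − 8.3)/2 = 1.1 m; q_4 = 0.33 × 0.99 × 1.1 = 0.3594 m³/s
w_5 = (15.5 − 9.3)/2 = 3.1 m; q_5 = 0.31 × 0.71 × 3.1 = 0.6823 m³/s
w_6 = (15.5 − 10.5)/2 = 2.5 m; q_6 = 0.17 × 0.25 × 2.5 = 0.1063 m³/s
Q = Σ qᵢ = 2.347 m³/s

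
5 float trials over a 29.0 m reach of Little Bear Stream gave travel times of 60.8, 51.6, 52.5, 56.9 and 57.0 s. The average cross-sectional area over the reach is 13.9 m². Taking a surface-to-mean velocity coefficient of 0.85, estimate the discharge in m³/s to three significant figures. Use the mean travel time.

t̄ = (60.8 + 51.6 + 52.5 + 56.9 + 57.0) / 5 = 55.76 s
v_surface = L / t̄ = 29.0 / 55.76 = 0.5201 m/s
v_mean = 0.85 × 0.5201 = 0.4421 m/s
Q = A × v_mean = 13.9 × 0.4421 = 6.145 m³/s

6.14 m³/s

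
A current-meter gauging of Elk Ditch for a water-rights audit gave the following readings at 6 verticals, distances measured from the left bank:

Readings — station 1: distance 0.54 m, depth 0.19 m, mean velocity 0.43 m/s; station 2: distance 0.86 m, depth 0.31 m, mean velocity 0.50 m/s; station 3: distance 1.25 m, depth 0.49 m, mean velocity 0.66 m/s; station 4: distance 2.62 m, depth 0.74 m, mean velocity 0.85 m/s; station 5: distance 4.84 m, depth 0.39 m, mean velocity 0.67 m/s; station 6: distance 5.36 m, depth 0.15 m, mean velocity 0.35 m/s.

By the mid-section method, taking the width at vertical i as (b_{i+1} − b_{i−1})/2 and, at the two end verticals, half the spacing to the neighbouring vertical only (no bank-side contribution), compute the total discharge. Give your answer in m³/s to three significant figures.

w_1 = (0.86 − 0.54)/2 = 0.16 m; q_1 = 0.43 × 0.19 × 0.16 = 0.01307 m³/s
w_2 = (1.25 − 0.54)/2 = 0.355 m; q_2 = 0.50 × 0.31 × 0.355 = 0.05503 m³/s
w_3 = (2.62 − 0.86)/2 = 0.88 m; q_3 = 0.66 × 0.49 × 0.88 = 0.2846 m³/s
w_4 = (4.84 − 1.25)/2 = 1.795 m; q_4 = 0.85 × 0.74 × 1.795 = 1.129 m³/s
w_5 = (5.36 − 2.62)/2 = 1.37 m; q_5 = 0.67 × 0.39 × 1.37 = 0.3580 m³/s
w_6 = (5.36 − 4.84)/2 = 0.26 m; q_6 = 0.35 × 0.15 × 0.26 = 0.01365 m³/s
Q = Σ qᵢ = 1.853 m³/s

1.85 m³/s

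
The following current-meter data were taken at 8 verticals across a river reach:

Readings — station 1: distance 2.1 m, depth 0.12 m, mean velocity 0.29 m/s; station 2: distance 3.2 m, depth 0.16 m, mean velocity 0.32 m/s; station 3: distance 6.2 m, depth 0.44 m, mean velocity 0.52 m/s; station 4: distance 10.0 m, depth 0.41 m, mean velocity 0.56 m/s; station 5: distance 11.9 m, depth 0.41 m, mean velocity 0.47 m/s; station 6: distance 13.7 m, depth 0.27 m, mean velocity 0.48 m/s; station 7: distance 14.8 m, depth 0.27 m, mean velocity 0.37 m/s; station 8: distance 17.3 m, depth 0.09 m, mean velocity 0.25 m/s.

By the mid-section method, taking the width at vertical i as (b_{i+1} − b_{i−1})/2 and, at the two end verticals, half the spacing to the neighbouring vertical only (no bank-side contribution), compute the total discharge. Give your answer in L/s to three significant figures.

w_1 = (3.2 − 2.1)/2 = 0.55 m; q_1 = 0.29 × 0.12 × 0.55 = 0.01914 m³/s
w_2 = (6.2 − 2.1)/2 = 2.05 m; q_2 = 0.32 × 0.16 × 2.05 = 0.1050 m³/s
w_3 = (10.0 − 3.2)/2 = 3.4 m; q_3 = 0.52 × 0.44 × 3.4 = 0.7779 m³/s
w_4 = (11.9 − 6.2)/2 = 2.85 m; q_4 = 0.56 × 0.41 × 2.85 = 0.6544 m³/s
w_5 = (13.7 − 10.0)/2 = 1.85 m; q_5 = 0.47 × 0.41 × 1.85 = 0.3565 m³/s
w_6 = (14.8 − 11.9)/2 = 1.45 m; q_6 = 0.48 × 0.27 × 1.45 = 0.1879 m³/s
w_7 = (17.3 − 13.7)/2 = 1.8 m; q_7 = 0.37 × 0.27 × 1.8 = 0.1798 m³/s
w_8 = (17.3 − 14.8)/2 = 1.25 m; q_8 = 0.25 × 0.09 × 1.25 = 0.02813 m³/s
Q = Σ qᵢ = 2.309 m³/s
= 2.309 × 1000 = 2309 L/s

2310 L/s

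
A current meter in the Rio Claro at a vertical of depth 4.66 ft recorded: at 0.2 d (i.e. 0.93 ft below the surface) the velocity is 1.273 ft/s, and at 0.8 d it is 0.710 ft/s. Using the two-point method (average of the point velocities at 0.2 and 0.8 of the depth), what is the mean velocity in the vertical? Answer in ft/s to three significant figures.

v̄ = (1.273 + 0.710) / 2 = 0.9915 ft/s

0.992 ft/s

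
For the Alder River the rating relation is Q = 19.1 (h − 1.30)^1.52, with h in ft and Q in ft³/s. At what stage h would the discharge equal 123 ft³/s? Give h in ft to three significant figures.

h − h₀ = (Q/C)^(1/b) = (123/19.1)^(1/1.52) = 3.405 ft
h = 1.30 + 3.405 = 4.705 ft

4.71 ft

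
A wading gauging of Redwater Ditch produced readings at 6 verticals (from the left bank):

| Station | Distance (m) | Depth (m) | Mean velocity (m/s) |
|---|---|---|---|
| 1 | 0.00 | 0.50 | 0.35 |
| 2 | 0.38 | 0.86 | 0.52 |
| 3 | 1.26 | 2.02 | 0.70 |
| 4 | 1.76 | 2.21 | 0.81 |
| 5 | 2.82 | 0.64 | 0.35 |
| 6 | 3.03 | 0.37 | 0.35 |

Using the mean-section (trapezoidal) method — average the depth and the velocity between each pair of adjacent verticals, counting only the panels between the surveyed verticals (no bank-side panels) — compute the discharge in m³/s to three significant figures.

Panel 1-2: Δb = 0.38 m, d̄ = (0.50+0.86)/2 = 0.68, v̄ = (0.35+0.52)/2 = 0.435 → q = 0.38×0.68×0.435 = 0.1124 m³/s
Panel 2-3: Δb = 0.88 m, d̄ = (0.86+2.02)/2 = 1.44, v̄ = (0.52+0.70)/2 = 0.61 → q = 0.88×1.44×0.61 = 0.7730 m³/s
Panel 3-4: Δb = 0.5 m, d̄ = (2.02+2.21)/2 = 2.115, v̄ = (0.70+0.81)/2 = 0.755 → q = 0.5×2.115×0.755 = 0.7984 m³/s
Panel 4-5: Δb = 1.06 m, d̄ = (2.21+0.64)/2 = 1.425, v̄ = (0.81+0.35)/2 = 0.58 → q = 1.06×1.425×0.58 = 0.8761 m³/s
Panel 5-6: Δb = 0.21 m, d̄ = (0.64+0.37)/2 = 0.505, v̄ = (0.35+0.35)/2 = 0.35 → q = 0.21×0.505×0.35 = 0.03712 m³/s
Q = Σ q = 2.597 m³/s

2.60 m³/s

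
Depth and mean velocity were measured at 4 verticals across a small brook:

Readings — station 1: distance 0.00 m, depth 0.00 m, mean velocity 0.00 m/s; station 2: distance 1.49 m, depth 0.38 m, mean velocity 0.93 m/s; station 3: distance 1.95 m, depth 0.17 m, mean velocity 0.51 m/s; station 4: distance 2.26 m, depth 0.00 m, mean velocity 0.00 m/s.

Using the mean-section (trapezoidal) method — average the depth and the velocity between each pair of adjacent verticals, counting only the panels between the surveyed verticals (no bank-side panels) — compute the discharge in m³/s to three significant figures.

0.229 m³/s

Panel 1-2: Δb = 1.49 m, d̄ = (0.00+0.38)/2 = 0.19, v̄ = (0.00+0.93)/2 = 0.465 → q = 1.49×0.19×0.465 = 0.1316 m³/s
Panel 2-3: Δb = 0.46 m, d̄ = (0.38+0.17)/2 = 0.275, v̄ = (0.93+0.51)/2 = 0.72 → q = 0.46×0.275×0.72 = 0.09108 m³/s
Panel 3-4: Δb = 0.31 m, d̄ = (0.17+0.00)/2 = 0.085, v̄ = (0.51+0.00)/2 = 0.255 → q = 0.31×0.085×0.255 = 0.006719 m³/s
Q = Σ q = 0.2294 m³/s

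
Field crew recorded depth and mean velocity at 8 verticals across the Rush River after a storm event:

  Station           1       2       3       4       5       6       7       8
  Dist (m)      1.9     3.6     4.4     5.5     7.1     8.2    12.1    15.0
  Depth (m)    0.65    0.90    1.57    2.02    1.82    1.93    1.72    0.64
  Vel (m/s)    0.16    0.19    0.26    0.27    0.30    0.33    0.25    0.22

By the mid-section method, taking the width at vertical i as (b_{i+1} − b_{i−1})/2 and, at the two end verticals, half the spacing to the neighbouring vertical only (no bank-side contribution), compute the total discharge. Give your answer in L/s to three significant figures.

5420 L/s

w_1 = (3.6 − 1.9)/2 = 0.85 m; q_1 = 0.16 × 0.65 × 0.85 = 0.08840 m³/s
w_2 = (4.4 − 1.9)/2 = 1.25 m; q_2 = 0.19 × 0.90 × 1.25 = 0.2138 m³/s
w_3 = (5.5 − 3.6)/2 = 0.95 m; q_3 = 0.26 × 1.57 × 0.95 = 0.3878 m³/s
w_4 = (7.1 − 4.4)/2 = 1.35 m; q_4 = 0.27 × 2.02 × 1.35 = 0.7363 m³/s
w_5 = (8.2 − 5.5)/2 = 1.35 m; q_5 = 0.30 × 1.82 × 1.35 = 0.7371 m³/s
w_6 = (12.1 − 7.1)/2 = 2.5 m; q_6 = 0.33 × 1.93 × 2.5 = 1.592 m³/s
w_7 = (15.0 − 8.2)/2 = 3.4 m; q_7 = 0.25 × 1.72 × 3.4 = 1.462 m³/s
w_8 = (15.0 − 12.1)/2 = 1.45 m; q_8 = 0.22 × 0.64 × 1.45 = 0.2042 m³/s
Q = Σ qᵢ = 5.422 m³/s
= 5.422 × 1000 = 5422 L/s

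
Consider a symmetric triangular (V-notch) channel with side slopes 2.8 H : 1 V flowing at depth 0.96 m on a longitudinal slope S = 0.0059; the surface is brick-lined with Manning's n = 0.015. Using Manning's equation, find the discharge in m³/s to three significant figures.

A = z·y² = 2.8×0.96² = 2.580 m²
P = 2y√(1+z²) = 2×0.96×√(1+2.8²) = 5.709 m
R = A/P = 2.580/5.709 = 0.4520 m
Q = (1/n)·A·R^(2/3)·S^(1/2) = (1/0.015) × 2.580 × 0.4520^(2/3) × 0.0059^(1/2) = 7.783 m³/s

7.78 m³/s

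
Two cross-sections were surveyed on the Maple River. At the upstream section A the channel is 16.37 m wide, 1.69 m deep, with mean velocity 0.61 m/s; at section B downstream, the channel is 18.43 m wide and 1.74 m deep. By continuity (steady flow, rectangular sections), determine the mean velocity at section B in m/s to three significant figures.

Q = A₁V₁ = (16.37×1.69) × 0.61 = 16.88 m³/s
A₂ = 18.43 × 1.74 = 32.07 m²
V₂ = Q/A₂ = 16.88/32.07 = 0.5262 m/s

0.526 m/s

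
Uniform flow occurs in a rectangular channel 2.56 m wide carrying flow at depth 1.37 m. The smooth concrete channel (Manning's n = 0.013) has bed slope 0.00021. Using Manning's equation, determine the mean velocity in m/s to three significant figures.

A = b·y = 2.56 × 1.37 = 3.507 m²
P = b + 2y = 2.56 + 2×1.37 = 5.300 m
R = A/P = 3.507/5.300 = 0.6617 m
Q = (1/n)·A·R^(2/3)·S^(1/2) = (1/0.013) × 3.507 × 0.6617^(2/3) × 0.00021^(1/2) = 2.969 m³/s
V = Q/A = 2.969/3.507 = 0.8465 m/s

0.846 m/s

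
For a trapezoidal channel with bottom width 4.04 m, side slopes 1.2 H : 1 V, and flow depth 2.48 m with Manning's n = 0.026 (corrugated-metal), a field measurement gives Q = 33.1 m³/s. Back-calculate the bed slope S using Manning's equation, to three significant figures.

0.00146

A = (b + z·y)·y = (4.04 + 1.2×2.48)×2.48 = 17.40 m²
P = b + 2y√(1+z²) = 4.04 + 2×2.48×√(1+1.2²) = 11.79 m
R = A/P = 17.40/11.79 = 1.476 m
S = (Q·n / (1·A·R^(2/3)))² = (33.1×0.026 / (1×17.40×1.296))² = 0.001456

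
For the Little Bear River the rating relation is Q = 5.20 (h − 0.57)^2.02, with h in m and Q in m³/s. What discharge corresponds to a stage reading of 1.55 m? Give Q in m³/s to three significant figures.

4.99 m³/s

Q = 5.20 × (1.55 − 0.57)^2.02 = 5.20 × 0.98^2.02 = 4.992 m³/s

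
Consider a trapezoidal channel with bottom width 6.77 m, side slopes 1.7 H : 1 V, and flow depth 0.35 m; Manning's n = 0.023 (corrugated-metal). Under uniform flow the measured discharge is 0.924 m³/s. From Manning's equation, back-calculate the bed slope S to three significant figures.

0.000315

A = (b + z·y)·y = (6.77 + 1.7×0.35)×0.35 = 2.578 m²
P = b + 2y√(1+z²) = 6.77 + 2×0.35×√(1+1.7²) = 8.151 m
R = A/P = 2.578/8.151 = 0.3163 m
S = (Q·n / (1·A·R^(2/3)))² = (0.924×0.023 / (1×2.578×0.4642))² = 0.0003154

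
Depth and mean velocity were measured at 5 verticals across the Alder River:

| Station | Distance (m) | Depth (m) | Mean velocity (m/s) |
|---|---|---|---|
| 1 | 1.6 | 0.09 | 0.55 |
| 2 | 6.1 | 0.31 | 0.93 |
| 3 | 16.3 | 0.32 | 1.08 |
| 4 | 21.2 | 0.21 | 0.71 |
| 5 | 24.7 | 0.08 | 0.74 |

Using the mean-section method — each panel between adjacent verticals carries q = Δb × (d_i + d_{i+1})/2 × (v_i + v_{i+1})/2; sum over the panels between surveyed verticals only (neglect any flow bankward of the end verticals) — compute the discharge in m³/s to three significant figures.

5.43 m³/s

Panel 1-2: Δb = 4.5 m, d̄ = (0.09+0.31)/2 = 0.2, v̄ = (0.55+0.93)/2 = 0.74 → q = 4.5×0.2×0.74 = 0.6660 m³/s
Panel 2-3: Δb = 10.2 m, d̄ = (0.31+0.32)/2 = 0.315, v̄ = (0.93+1.08)/2 = 1.005 → q = 10.2×0.315×1.005 = 3.229 m³/s
Panel 3-4: Δb = 4.9 m, d̄ = (0.32+0.21)/2 = 0.265, v̄ = (1.08+0.71)/2 = 0.895 → q = 4.9×0.265×0.895 = 1.162 m³/s
Panel 4-5: Δb = 3.5 m, d̄ = (0.21+0.08)/2 = 0.145, v̄ = (0.71+0.74)/2 = 0.725 → q = 3.5×0.145×0.725 = 0.3679 m³/s
Q = Σ q = 5.425 m³/s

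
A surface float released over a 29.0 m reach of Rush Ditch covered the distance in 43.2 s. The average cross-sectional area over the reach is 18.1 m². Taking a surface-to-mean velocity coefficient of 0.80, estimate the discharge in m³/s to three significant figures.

9.72 m³/s

v_surface = L / t̄ = 29.0 / 43.2 = 0.6713 m/s
v_mean = 0.80 × 0.6713 = 0.5370 m/s
Q = A × v_mean = 18.1 × 0.5370 = 9.720 m³/s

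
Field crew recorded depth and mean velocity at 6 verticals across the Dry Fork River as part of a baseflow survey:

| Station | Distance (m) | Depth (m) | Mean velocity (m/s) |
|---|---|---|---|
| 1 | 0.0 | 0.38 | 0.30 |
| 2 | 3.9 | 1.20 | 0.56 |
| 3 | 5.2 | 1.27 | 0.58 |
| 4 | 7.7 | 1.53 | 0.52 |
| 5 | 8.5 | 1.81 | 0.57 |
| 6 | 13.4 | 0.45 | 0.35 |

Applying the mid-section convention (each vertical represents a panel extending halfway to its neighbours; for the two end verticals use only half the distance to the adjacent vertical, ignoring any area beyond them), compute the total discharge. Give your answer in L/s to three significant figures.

8010 L/s

w_1 = (3.9 − 0.0)/2 = 1.95 m; q_1 = 0.30 × 0.38 × 1.95 = 0.2223 m³/s
w_2 = (5.2 − 0.0)/2 = 2.6 m; q_2 = 0.56 × 1.20 × 2.6 = 1.747 m³/s
w_3 = (7.7 − 3.9)/2 = 1.9 m; q_3 = 0.58 × 1.27 × 1.9 = 1.400 m³/s
w_4 = (8.5 − 5.2)/2 = 1.65 m; q_4 = 0.52 × 1.53 × 1.65 = 1.313 m³/s
w_5 = (13.4 − 7.7)/2 = 2.85 m; q_5 = 0.57 × 1.81 × 2.85 = 2.940 m³/s
w_6 = (13.4 − 8.5)/2 = 2.45 m; q_6 = 0.35 × 0.45 × 2.45 = 0.3859 m³/s
Q = Σ qᵢ = 8.008 m³/s
= 8.008 × 1000 = 8008 L/s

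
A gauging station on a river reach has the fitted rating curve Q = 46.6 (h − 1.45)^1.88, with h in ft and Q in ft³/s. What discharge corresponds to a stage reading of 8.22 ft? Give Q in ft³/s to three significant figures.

Q = 46.6 × (8.22 − 1.45)^1.88 = 46.6 × 6.77^1.88 = 1698 ft³/s

1700 ft³/s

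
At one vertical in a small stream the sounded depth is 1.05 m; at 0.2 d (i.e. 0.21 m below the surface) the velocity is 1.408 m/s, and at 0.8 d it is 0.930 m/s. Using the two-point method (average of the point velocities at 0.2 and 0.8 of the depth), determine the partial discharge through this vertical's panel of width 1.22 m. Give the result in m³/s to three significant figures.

1.50 m³/s

v̄ = (1.408 + 0.930) / 2 = 1.169 m/s
q = v̄ × d × w = 1.169 × 1.05 × 1.22 = 1.497 m³/s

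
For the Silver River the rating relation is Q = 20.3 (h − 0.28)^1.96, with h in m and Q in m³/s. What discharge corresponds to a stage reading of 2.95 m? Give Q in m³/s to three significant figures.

Q = 20.3 × (2.95 − 0.28)^1.96 = 20.3 × 2.67^1.96 = 139.1 m³/s

139 m³/s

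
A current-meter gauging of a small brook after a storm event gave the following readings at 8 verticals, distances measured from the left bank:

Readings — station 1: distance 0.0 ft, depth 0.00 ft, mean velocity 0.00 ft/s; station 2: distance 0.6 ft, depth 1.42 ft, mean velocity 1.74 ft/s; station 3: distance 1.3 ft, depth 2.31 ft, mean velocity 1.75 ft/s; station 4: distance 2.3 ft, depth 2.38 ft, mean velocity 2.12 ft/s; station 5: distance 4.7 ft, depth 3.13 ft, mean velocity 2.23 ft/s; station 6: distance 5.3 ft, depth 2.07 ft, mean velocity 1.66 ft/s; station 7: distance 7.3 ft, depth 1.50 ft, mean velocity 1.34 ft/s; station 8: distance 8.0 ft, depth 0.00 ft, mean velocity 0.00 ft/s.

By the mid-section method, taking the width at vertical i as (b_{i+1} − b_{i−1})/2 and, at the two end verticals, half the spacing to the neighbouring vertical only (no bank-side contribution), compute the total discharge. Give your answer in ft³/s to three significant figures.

w_2 = (1.3 − 0.0)/2 = 0.65 ft; q_2 = 1.74 × 1.42 × 0.65 = 1.606 ft³/s
w_3 = (2.3 − 0.6)/2 = 0.85 ft; q_3 = 1.75 × 2.31 × 0.85 = 3.436 ft³/s
w_4 = (4.7 − 1.3)/2 = 1.7 ft; q_4 = 2.12 × 2.38 × 1.7 = 8.578 ft³/s
w_5 = (5.3 − 2.3)/2 = 1.5 ft; q_5 = 2.23 × 3.13 × 1.5 = 10.47 ft³/s
w_6 = (7.3 − 4.7)/2 = 1.3 ft; q_6 = 1.66 × 2.07 × 1.3 = 4.467 ft³/s
w_7 = (8.0 − 5.3)/2 = 1.35 ft; q_7 = 1.34 × 1.50 × 1.35 = 2.714 ft³/s
Stations 1, 8 contribute zero (depth or velocity is 0).
Q = Σ qᵢ = 31.27 ft³/s

31.3 ft³/s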